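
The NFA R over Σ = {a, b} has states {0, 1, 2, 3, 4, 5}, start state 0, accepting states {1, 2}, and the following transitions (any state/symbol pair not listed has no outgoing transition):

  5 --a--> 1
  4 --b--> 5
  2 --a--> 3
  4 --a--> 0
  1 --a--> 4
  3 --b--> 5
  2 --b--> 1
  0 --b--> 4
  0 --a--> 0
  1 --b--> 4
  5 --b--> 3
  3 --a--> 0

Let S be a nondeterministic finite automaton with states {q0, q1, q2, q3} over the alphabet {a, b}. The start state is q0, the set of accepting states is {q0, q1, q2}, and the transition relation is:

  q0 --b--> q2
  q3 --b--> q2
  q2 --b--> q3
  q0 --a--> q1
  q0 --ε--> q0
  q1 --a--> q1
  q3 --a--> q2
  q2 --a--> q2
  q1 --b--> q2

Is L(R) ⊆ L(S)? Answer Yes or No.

Exploring the product automaton R × S from the start pair (0, q0), following both machines on each input symbol, reaches 10 state pairs: (0, q0), (0, q1), (4, q2), (0, q2), (5, q3), (4, q3), (1, q2), (3, q2), (5, q2), (3, q3).
R accepts in {1, 2} and S accepts in {q0, q1, q2}. The reachable pairs whose R-component is accepting are (1, q2); in each of them the S-component is accepting too, so the product for L(R) \ L(S) (R-component accepting, S-component rejecting) has no reachable accepting pair and the difference is empty.
Hence every string in L(R) is also in L(S).

Yes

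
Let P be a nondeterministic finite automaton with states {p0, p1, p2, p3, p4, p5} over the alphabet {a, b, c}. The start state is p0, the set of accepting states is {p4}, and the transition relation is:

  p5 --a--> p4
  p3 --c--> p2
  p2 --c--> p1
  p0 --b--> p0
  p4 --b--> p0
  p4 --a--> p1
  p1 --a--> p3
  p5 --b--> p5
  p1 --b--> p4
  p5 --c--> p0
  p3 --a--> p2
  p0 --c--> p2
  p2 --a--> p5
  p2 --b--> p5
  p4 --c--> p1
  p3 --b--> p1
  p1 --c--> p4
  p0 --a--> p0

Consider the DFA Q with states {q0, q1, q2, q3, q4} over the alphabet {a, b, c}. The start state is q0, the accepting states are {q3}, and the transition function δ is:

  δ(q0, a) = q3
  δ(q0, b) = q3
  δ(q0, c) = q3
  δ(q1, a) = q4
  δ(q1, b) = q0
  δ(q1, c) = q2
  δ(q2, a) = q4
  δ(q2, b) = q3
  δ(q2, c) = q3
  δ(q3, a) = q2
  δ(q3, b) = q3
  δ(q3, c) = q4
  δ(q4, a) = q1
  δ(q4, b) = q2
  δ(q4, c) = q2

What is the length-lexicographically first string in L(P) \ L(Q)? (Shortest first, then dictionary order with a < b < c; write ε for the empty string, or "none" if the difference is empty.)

The string caa is accepted by P but not by Q.
No shorter string lies in the difference, and caa is the lexicographically first length-3 string in L(P) \ L(Q).

caa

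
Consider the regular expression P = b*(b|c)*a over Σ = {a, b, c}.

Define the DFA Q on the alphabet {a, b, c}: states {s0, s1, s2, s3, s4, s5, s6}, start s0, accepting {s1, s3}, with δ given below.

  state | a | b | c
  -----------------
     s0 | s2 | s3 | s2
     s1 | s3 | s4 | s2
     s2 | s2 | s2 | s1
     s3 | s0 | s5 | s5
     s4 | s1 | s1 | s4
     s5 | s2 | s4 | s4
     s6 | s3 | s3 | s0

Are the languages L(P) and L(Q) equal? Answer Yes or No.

The string a is accepted by P but rejected by Q.
So L(P) ≠ L(Q).

No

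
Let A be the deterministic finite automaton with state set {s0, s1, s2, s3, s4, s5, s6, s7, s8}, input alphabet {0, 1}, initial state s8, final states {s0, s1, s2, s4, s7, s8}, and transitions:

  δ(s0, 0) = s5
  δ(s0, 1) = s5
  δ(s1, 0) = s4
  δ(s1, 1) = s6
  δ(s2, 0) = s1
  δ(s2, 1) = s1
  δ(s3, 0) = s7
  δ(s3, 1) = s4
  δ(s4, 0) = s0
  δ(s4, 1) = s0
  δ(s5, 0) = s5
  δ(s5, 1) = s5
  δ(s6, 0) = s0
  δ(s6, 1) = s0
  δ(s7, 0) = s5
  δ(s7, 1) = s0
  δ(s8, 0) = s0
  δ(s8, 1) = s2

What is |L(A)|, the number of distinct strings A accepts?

The useful subgraph on states {s0, s1, s2, s4, s6, s8} is acyclic, so L(A) is finite; the longest accepting path visits 5 useful states, giving maximum string length 4.
Counting accepting paths from s8 by length: 1 of length 0, 2 of length 1, 2 of length 2, 2 of length 3, 8 of length 4. Total 15.

15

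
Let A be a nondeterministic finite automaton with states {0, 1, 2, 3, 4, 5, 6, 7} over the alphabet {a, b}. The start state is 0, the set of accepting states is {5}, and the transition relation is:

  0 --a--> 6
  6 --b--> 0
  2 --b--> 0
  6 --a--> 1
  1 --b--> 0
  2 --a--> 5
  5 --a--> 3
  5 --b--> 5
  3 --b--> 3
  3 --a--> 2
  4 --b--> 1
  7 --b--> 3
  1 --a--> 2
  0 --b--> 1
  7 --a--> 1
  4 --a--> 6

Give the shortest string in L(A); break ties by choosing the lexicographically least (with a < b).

A breadth-first search from 0 reaches an accepting state first via the path 0 → 1 → 2 → 5 on input baa.
No string of length < 3 is accepted (BFS exhausts all shorter strings without reaching an accepting state), and baa is the lexicographically least accepting string of length 3.

baa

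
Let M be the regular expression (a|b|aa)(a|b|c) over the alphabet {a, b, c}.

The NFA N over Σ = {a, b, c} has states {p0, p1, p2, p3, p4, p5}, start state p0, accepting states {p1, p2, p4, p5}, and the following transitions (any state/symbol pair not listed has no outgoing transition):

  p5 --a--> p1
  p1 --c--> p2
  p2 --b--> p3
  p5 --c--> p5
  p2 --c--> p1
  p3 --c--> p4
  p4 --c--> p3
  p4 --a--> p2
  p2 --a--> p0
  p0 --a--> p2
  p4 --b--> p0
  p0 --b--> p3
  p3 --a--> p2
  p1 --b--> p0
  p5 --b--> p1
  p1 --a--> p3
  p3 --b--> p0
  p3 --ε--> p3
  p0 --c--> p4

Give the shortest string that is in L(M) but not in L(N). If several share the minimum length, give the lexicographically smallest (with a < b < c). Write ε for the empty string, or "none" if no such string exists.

The string aa is accepted by M but not by N.
No shorter string lies in the difference, and aa is the lexicographically first length-2 string in L(M) \ L(N).

aa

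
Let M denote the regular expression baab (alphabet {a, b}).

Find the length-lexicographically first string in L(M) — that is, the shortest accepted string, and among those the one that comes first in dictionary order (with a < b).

baab

By inspection of the expression, no string of length less than 4 matches, and baab is the lexicographically first match of length 4.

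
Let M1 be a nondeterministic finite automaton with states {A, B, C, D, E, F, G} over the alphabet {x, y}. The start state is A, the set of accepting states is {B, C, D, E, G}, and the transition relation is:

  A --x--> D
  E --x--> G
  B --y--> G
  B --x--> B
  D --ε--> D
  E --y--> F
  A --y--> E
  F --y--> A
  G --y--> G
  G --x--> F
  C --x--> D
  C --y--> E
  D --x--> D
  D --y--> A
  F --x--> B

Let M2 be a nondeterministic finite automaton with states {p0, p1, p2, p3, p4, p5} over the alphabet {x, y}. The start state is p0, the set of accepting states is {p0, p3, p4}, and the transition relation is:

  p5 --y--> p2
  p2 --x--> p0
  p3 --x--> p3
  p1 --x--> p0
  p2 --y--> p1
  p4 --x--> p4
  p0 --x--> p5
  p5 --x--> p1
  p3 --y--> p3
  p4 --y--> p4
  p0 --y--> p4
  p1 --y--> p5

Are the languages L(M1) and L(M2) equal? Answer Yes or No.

No

The string x is accepted by M1 but rejected by M2.
So L(M1) ≠ L(M2).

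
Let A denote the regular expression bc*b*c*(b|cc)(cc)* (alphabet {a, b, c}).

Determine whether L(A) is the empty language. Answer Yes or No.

The string bb matches the expression, so it belongs to L(A).
Since L(A) contains at least one string, it is not empty.

No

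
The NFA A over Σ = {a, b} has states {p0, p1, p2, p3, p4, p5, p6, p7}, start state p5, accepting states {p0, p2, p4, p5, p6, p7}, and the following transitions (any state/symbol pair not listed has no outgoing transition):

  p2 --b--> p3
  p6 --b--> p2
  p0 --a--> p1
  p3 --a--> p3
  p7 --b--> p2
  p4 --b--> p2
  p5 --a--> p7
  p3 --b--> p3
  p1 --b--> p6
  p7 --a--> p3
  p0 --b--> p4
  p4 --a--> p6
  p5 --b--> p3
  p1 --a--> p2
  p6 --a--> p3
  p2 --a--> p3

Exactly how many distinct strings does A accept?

3

The useful subgraph on states {p2, p5, p7} is acyclic, so L(A) is finite; the longest accepting path visits 3 useful states, giving maximum string length 2.
Counting accepting paths from p5 by length: 1 of length 0, 1 of length 1, 1 of length 2. Total 3.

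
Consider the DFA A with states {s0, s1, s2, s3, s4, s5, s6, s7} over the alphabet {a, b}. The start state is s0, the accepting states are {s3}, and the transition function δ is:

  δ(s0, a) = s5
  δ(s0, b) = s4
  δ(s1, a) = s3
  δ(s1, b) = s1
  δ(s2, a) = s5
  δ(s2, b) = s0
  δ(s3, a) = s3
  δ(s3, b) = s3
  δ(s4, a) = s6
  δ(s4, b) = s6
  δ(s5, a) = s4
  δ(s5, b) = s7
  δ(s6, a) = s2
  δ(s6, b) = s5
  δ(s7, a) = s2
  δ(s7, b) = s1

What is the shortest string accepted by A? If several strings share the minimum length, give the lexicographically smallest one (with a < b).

A breadth-first search from s0 reaches an accepting state first via the path s0 → s5 → s7 → s1 → s3 on input abba.
No string of length < 4 is accepted (BFS exhausts all shorter strings without reaching an accepting state), and abba is the lexicographically least accepting string of length 4.

abba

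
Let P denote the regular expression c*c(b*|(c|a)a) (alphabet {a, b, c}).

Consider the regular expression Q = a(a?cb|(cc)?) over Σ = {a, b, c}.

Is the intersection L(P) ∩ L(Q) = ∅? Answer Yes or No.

Converting the expression P to a DFA (subset construction, then merging equivalent states) gives the minimal DFA with states {p0, p1, p2, p3, p4, p5, p6, p7}, start state p0, accepting states {p2, p4, p5, p6, p7} and transitions p0: a→p1, b→p1, c→p2; p1: a→p1, b→p1, c→p1; p2: a→p3, b→p4, c→p5; p3: a→p6, b→p1, c→p1; p4: a→p1, b→p4, c→p1; p5: a→p7, b→p4, c→p5; p6: a→p1, b→p1, c→p1; p7: a→p6, b→p1, c→p1.
Converting the expression Q to a DFA (subset construction, then merging equivalent states) gives the minimal DFA with states {q0, q1, q2, q3, q4, q5, q6}, start state q0, accepting states {q1, q6} and transitions q0: a→q1, b→q2, c→q2; q1: a→q3, b→q2, c→q4; q2: a→q2, b→q2, c→q2; q3: a→q2, b→q2, c→q5; q4: a→q2, b→q6, c→q6; q5: a→q2, b→q6, c→q2; q6: a→q2, b→q2, c→q2.
Exploring the product automaton P × Q from the start pair (p0, q0), following both machines on each input symbol, reaches 13 state pairs: (p0, q0), (p1, q1), (p1, q2), (p2, q2), (p1, q3), (p1, q4), (p3, q2), (p4, q2), (p5, q2), (p1, q5), (p1, q6), (p6, q2), (p7, q2).
P accepts in {p2, p4, p5, p6, p7} and Q accepts in {q1, q6}; no reachable pair has both components accepting, so no string drives both machines to acceptance simultaneously and L(P) ∩ L(Q) = ∅.
So no string is accepted by both, and the intersection is empty.

Yes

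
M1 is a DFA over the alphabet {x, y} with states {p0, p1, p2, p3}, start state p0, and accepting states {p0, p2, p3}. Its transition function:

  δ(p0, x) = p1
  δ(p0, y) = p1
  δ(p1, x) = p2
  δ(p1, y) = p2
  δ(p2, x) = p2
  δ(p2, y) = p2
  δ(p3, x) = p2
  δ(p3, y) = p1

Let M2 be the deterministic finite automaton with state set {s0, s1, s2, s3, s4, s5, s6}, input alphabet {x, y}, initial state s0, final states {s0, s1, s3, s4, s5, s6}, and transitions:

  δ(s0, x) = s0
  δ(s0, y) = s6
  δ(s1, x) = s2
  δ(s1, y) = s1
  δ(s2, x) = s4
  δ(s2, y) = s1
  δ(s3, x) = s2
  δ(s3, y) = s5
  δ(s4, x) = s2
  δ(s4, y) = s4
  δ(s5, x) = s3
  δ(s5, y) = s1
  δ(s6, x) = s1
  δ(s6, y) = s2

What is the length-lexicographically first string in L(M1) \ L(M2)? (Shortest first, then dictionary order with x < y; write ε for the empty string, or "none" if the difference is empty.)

yy

The string yy is accepted by M1 but not by M2.
No shorter string lies in the difference, and yy is the lexicographically first length-2 string in L(M1) \ L(M2).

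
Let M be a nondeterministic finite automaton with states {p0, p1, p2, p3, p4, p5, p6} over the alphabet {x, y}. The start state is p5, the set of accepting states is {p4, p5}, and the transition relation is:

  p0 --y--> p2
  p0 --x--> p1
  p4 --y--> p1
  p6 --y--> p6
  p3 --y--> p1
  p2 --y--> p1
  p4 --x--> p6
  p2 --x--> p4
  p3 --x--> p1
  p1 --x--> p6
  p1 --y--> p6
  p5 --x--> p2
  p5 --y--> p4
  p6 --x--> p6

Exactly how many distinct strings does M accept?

The useful subgraph on states {p2, p4, p5} is acyclic, so L(M) is finite; the longest accepting path visits 3 useful states, giving maximum string length 2.
Counting accepting paths from p5 by length: 1 of length 0, 1 of length 1, 1 of length 2. Total 3.

3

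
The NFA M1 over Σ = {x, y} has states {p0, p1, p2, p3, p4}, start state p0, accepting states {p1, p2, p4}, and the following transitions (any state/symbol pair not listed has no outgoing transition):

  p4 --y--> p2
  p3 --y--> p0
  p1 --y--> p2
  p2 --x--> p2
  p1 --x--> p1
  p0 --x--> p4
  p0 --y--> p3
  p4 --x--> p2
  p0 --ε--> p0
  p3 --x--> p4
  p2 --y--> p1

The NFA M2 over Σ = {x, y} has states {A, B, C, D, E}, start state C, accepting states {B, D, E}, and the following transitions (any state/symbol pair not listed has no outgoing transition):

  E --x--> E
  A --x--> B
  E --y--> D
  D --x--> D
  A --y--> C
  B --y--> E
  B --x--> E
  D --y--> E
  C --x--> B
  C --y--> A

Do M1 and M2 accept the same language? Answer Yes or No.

Yes

Exploring the product automaton M1 × M2 from the start pair (p0, C), following both machines on each input symbol, reaches 5 state pairs: (p0, C), (p4, B), (p3, A), (p2, E), (p1, D).
M1 accepts in {p1, p2, p4} and M2 accepts in {B, D, E}. In every reachable pair the two components are either both accepting — (p4, B), (p2, E), (p1, D) — or both non-accepting, so no string is accepted by exactly one of the machines: L(M1) \ L(M2) and L(M2) \ L(M1) are both empty.
Hence every string is accepted by M1 iff it is accepted by M2, and the two languages coincide.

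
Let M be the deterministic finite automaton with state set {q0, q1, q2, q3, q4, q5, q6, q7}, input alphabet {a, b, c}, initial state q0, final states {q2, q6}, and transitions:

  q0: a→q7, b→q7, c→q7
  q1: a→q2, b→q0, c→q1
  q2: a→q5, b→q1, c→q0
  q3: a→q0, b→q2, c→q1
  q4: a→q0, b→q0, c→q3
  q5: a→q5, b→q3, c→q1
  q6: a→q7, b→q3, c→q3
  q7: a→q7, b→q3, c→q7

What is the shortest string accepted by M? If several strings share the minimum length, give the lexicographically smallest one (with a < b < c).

abb

A breadth-first search from q0 reaches an accepting state first via the path q0 → q7 → q3 → q2 on input abb.
No string of length < 3 is accepted (BFS exhausts all shorter strings without reaching an accepting state), and abb is the lexicographically least accepting string of length 3.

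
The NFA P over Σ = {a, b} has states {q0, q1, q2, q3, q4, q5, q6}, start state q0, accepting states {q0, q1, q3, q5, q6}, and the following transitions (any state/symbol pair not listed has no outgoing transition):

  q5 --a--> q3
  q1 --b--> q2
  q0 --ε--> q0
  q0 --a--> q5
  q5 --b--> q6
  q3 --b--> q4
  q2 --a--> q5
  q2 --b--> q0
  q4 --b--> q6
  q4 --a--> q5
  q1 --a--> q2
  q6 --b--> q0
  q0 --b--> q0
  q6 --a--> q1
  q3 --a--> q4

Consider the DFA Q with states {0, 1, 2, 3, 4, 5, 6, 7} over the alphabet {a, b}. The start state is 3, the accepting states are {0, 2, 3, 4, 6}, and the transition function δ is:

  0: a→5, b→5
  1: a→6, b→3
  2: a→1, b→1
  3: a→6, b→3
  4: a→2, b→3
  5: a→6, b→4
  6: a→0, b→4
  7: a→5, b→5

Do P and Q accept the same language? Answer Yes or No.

Yes

Exploring the product automaton P × Q from the start pair (q0, 3), following both machines on each input symbol, reaches 7 state pairs: (q0, 3), (q5, 6), (q3, 0), (q6, 4), (q4, 5), (q1, 2), (q2, 1).
P accepts in {q0, q1, q3, q5, q6} and Q accepts in {0, 2, 3, 4, 6}. In every reachable pair the two components are either both accepting — (q0, 3), (q5, 6), (q3, 0), (q6, 4), (q1, 2) — or both non-accepting, so no string is accepted by exactly one of the machines: L(P) \ L(Q) and L(Q) \ L(P) are both empty.
Hence every string is accepted by P iff it is accepted by Q, and the two languages coincide.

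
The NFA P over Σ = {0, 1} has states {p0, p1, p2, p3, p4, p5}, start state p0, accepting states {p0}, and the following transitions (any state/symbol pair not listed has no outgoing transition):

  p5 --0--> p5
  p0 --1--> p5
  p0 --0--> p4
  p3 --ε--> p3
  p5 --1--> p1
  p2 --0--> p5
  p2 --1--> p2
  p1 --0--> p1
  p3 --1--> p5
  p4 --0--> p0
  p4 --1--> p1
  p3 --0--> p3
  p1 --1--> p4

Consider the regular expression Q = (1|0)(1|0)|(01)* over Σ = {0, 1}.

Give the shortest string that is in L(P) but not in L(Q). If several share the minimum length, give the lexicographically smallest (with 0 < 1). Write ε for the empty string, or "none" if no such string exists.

The string 0000 is accepted by P but not by Q.
No shorter string lies in the difference, and 0000 is the lexicographically first length-4 string in L(P) \ L(Q).

0000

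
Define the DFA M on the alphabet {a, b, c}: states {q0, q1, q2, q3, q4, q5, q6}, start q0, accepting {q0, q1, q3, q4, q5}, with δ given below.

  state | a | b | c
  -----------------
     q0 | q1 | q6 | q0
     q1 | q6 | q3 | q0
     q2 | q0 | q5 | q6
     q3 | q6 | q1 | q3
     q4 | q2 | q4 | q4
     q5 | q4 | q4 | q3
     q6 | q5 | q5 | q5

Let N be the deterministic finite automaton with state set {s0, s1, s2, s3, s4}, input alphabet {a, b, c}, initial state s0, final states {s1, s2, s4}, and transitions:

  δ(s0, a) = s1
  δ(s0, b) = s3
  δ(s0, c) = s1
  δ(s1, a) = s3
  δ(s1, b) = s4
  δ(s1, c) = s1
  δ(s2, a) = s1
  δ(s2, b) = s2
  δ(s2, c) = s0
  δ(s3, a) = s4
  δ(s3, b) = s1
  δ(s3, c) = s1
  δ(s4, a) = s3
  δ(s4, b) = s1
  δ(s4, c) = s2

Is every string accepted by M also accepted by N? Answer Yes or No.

The empty string ε is in L(M) but not in L(N).
So L(M) ⊄ L(N).

No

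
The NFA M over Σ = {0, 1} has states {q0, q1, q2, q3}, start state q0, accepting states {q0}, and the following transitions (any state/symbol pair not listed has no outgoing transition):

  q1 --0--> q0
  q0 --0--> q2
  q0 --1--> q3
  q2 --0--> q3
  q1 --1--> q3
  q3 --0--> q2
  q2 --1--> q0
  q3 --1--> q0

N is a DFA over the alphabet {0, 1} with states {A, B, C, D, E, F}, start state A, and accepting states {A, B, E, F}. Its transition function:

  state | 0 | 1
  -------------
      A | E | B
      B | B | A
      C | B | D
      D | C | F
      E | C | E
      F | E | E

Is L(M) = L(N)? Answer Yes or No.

The string 001 is accepted by M but rejected by N.
So L(M) ≠ L(N).

No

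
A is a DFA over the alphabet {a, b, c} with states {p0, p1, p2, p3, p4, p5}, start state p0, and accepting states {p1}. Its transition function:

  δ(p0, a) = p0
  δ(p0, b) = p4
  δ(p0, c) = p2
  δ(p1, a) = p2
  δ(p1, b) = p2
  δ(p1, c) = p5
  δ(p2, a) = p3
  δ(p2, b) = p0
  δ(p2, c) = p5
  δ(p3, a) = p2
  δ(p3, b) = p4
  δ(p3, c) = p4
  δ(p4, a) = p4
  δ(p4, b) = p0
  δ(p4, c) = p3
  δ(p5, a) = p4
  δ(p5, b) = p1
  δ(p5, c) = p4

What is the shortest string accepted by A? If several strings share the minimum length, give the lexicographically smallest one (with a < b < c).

ccb

A breadth-first search from p0 reaches an accepting state first via the path p0 → p2 → p5 → p1 on input ccb.
No string of length < 3 is accepted (BFS exhausts all shorter strings without reaching an accepting state), and ccb is the lexicographically least accepting string of length 3.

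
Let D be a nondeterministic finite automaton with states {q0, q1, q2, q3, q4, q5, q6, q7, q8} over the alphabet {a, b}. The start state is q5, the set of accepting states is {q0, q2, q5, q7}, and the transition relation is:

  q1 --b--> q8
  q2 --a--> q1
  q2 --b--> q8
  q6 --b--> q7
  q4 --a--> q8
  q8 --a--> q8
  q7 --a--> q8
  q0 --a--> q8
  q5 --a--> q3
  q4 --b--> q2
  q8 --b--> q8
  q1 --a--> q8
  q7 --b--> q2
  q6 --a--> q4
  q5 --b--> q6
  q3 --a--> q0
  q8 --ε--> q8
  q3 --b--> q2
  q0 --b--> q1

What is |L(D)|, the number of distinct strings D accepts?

The useful subgraph on states {q0, q2, q3, q4, q5, q6, q7} is acyclic, so L(D) is finite; the longest accepting path visits 4 useful states, giving maximum string length 3.
Counting accepting paths from q5 by length: 1 of length 0, 3 of length 2, 2 of length 3. Total 6.

6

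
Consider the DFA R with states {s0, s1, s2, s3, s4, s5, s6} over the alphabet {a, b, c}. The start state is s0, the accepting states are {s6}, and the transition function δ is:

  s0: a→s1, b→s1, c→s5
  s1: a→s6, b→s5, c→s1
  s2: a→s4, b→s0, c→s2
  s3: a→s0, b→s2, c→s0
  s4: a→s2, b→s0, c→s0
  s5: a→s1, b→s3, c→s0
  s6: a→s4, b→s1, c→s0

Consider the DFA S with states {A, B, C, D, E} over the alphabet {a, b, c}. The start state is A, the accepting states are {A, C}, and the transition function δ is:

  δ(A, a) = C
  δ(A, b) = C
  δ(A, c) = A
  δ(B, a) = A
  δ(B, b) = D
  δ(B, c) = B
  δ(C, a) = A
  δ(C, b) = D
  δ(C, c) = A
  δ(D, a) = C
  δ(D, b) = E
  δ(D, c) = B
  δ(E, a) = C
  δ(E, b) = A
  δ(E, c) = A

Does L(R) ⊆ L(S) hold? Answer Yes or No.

Exploring the product automaton R × S from the start pair (s0, A), following both machines on each input symbol, reaches 28 state pairs: (s0, A), (s1, C), (s5, A), (s6, A), (s5, D), (s1, A), (s3, C), (s4, C), (s3, E), (s0, B), (s6, C), (s5, C), (s2, D), (s2, A), (s0, D), (s0, C), (s1, D), (s5, B), (s4, A), (s3, D), (s0, E), (s2, B), (s1, E), (s5, E), (s1, B), (s2, C), (s2, E), (s3, A).
R accepts in {s6} and S accepts in {A, C}. The reachable pairs whose R-component is accepting are (s6, A), (s6, C); in each of them the S-component is accepting too, so the product for L(R) \ L(S) (R-component accepting, S-component rejecting) has no reachable accepting pair and the difference is empty.
Hence every string in L(R) is also in L(S).

Yes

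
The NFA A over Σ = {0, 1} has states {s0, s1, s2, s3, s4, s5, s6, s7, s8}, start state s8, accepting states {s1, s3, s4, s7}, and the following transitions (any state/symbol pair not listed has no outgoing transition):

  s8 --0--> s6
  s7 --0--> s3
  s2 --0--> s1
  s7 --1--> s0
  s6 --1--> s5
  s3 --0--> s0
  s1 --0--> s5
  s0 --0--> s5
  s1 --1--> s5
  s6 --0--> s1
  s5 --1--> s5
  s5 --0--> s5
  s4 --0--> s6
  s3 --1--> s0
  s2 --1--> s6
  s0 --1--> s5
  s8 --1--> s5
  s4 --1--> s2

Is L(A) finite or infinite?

finite

The useful states (reachable from s8 and able to reach an accepting state) are {s1, s6, s8}.
Restricted to these states the transition graph has no cycle, so every accepting path has bounded length and L is finite.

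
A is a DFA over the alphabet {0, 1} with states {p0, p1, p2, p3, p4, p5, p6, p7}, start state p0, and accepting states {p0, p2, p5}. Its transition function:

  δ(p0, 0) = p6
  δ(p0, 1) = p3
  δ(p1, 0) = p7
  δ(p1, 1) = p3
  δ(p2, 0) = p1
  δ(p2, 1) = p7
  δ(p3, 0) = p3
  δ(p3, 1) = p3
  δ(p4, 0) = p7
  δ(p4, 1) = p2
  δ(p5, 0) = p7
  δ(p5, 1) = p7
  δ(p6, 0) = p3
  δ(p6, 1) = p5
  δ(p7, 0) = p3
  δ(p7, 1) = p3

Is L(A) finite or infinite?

The useful states (reachable from p0 and able to reach an accepting state) are {p0, p5, p6}.
Restricted to these states the transition graph has no cycle, so every accepting path has bounded length and L is finite.

finite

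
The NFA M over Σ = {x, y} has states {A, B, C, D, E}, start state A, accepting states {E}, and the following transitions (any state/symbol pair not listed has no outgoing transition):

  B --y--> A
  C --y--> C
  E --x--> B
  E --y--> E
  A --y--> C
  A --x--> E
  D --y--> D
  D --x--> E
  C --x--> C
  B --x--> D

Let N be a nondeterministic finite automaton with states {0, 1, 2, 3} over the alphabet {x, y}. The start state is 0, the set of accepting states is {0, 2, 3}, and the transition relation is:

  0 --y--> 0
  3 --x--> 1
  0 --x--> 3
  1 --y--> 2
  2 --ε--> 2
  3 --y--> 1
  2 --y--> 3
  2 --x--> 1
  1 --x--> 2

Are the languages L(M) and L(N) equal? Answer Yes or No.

The string xy is accepted by M but rejected by N.
So L(M) ≠ L(N).

No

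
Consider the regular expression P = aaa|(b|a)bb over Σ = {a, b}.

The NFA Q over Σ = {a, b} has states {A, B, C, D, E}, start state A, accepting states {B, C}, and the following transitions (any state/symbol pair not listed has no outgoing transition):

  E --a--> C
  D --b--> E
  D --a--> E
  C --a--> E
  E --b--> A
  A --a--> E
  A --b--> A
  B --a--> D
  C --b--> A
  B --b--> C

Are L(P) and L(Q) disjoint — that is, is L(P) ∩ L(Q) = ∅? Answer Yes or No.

Converting the expression P to a DFA (subset construction, then merging equivalent states) gives the minimal DFA with states {p0, p1, p2, p3, p4, p5, p6}, start state p0, accepting states {p6} and transitions p0: a→p1, b→p2; p1: a→p3, b→p4; p2: a→p5, b→p4; p3: a→p6, b→p5; p4: a→p5, b→p6; p5: a→p5, b→p5; p6: a→p5, b→p5.
Exploring the product automaton P × Q from the start pair (p0, A), following both machines on each input symbol, reaches 10 state pairs: (p0, A), (p1, E), (p2, A), (p3, C), (p4, A), (p5, E), (p6, E), (p5, A), (p6, A), (p5, C).
P accepts in {p6} and Q accepts in {B, C}; no reachable pair has both components accepting, so no string drives both machines to acceptance simultaneously and L(P) ∩ L(Q) = ∅.
So no string is accepted by both, and the intersection is empty.

Yes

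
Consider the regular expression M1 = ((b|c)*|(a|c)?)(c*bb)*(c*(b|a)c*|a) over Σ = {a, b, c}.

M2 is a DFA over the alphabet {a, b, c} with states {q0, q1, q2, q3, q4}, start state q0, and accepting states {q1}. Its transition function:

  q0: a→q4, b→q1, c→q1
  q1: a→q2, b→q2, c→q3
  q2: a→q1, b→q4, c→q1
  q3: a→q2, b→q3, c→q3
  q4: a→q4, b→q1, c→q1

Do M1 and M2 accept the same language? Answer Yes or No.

The string a is accepted by M1 but rejected by M2.
So L(M1) ≠ L(M2).

No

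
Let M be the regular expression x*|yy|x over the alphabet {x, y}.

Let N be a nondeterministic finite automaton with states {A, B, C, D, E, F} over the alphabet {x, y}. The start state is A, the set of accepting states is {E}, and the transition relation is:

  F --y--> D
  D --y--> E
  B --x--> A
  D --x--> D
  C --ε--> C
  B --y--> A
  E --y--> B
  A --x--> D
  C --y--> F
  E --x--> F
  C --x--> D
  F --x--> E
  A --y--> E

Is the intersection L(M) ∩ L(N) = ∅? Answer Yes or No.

Converting the expression M to a DFA (subset construction, then merging equivalent states) gives the minimal DFA with states {m0, m1, m2, m3, m4}, start state m0, accepting states {m0, m1, m4} and transitions m0: x→m1, y→m2; m1: x→m1, y→m3; m2: x→m3, y→m4; m3: x→m3, y→m3; m4: x→m3, y→m3.
Exploring the product automaton M × N from the start pair (m0, A), following both machines on each input symbol, reaches 9 state pairs: (m0, A), (m1, D), (m2, E), (m3, E), (m3, F), (m4, B), (m3, B), (m3, D), (m3, A).
M accepts in {m0, m1, m4} and N accepts in {E}; no reachable pair has both components accepting, so no string drives both machines to acceptance simultaneously and L(M) ∩ L(N) = ∅.
So no string is accepted by both, and the intersection is empty.

Yes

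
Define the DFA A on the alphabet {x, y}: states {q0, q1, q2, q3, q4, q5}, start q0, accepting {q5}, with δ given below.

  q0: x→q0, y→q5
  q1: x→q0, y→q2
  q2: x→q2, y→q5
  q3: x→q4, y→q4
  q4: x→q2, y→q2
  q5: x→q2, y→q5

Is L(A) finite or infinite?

infinite

State q0 is reachable from the start and can reach an accepting state, and it lies on the cycle q0 → q0.
Traversing that cycle any number of times yields accepted strings of unbounded length, so the language is infinite.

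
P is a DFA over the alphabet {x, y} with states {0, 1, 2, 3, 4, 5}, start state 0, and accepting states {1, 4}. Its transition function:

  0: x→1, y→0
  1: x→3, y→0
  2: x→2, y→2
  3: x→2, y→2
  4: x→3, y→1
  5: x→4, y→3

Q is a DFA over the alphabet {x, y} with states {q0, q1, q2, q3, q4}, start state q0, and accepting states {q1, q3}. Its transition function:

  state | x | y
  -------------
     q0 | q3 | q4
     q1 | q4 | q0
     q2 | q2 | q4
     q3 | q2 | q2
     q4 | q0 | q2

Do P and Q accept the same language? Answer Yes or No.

The string yx is accepted by P but rejected by Q.
So L(P) ≠ L(Q).

No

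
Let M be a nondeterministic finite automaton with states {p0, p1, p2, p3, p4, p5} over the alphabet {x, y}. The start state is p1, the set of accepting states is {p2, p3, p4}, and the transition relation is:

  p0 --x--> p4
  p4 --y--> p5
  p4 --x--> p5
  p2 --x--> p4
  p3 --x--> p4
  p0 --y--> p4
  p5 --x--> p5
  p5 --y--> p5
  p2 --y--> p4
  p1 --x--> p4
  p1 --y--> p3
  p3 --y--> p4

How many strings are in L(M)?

The useful subgraph on states {p1, p3, p4} is acyclic, so L(M) is finite; the longest accepting path visits 3 useful states, giving maximum string length 2.
Counting accepting paths from p1 by length: 2 of length 1, 2 of length 2. Total 4.

4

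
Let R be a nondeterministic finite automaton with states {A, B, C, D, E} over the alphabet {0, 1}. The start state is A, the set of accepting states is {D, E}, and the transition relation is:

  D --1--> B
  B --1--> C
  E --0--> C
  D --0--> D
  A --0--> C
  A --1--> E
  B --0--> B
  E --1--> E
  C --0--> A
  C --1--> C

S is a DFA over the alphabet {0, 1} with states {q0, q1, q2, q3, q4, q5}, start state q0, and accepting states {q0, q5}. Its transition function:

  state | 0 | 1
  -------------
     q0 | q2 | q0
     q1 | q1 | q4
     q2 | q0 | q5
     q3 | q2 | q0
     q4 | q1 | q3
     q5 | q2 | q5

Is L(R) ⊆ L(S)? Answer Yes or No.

Yes

Exploring the product automaton R × S from the start pair (A, q0), following both machines on each input symbol, reaches 7 state pairs: (A, q0), (C, q2), (E, q0), (C, q5), (A, q2), (C, q0), (E, q5).
R accepts in {D, E} and S accepts in {q0, q5}. The reachable pairs whose R-component is accepting are (E, q0), (E, q5); in each of them the S-component is accepting too, so the product for L(R) \ L(S) (R-component accepting, S-component rejecting) has no reachable accepting pair and the difference is empty.
Hence every string in L(R) is also in L(S).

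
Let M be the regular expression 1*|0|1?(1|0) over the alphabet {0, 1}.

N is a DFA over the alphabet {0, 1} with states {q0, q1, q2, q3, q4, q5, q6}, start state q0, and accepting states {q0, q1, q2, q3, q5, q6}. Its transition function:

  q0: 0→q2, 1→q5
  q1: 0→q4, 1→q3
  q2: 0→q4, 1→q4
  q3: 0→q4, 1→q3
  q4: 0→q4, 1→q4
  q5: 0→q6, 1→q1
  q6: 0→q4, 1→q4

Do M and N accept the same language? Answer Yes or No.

Yes

Converting the expression M to a DFA (subset construction, then merging equivalent states) gives the minimal DFA with states {m0, m1, m2, m3, m4}, start state m0, accepting states {m0, m1, m2, m4} and transitions m0: 0→m1, 1→m2; m1: 0→m3, 1→m3; m2: 0→m1, 1→m4; m3: 0→m3, 1→m3; m4: 0→m3, 1→m4.
Exploring the product automaton M × N from the start pair (m0, q0), following both machines on each input symbol, reaches 7 state pairs: (m0, q0), (m1, q2), (m2, q5), (m3, q4), (m1, q6), (m4, q1), (m4, q3).
M accepts in {m0, m1, m2, m4} and N accepts in {q0, q1, q2, q3, q5, q6}. In every reachable pair the two components are either both accepting — (m0, q0), (m1, q2), (m2, q5), (m1, q6), (m4, q1), (m4, q3) — or both non-accepting, so no string is accepted by exactly one of the machines: L(M) \ L(N) and L(N) \ L(M) are both empty.
Hence every string is accepted by M iff it is accepted by N, and the two languages coincide.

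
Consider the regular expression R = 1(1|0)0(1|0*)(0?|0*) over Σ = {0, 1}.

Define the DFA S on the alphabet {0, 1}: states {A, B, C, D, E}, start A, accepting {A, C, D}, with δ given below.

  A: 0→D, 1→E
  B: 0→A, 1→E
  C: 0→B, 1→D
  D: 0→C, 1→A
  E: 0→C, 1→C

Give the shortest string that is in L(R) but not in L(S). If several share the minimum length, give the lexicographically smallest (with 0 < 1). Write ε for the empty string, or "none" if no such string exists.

The string 100 is accepted by R but not by S.
No shorter string lies in the difference, and 100 is the lexicographically first length-3 string in L(R) \ L(S).

100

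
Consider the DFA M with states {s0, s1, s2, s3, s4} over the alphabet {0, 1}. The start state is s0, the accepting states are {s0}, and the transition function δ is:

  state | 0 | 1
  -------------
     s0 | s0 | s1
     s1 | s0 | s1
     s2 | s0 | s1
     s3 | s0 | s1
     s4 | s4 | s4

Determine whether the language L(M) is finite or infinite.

infinite

State s0 is reachable from the start and can reach an accepting state, and it lies on the cycle s0 → s0.
Traversing that cycle any number of times yields accepted strings of unbounded length, so the language is infinite.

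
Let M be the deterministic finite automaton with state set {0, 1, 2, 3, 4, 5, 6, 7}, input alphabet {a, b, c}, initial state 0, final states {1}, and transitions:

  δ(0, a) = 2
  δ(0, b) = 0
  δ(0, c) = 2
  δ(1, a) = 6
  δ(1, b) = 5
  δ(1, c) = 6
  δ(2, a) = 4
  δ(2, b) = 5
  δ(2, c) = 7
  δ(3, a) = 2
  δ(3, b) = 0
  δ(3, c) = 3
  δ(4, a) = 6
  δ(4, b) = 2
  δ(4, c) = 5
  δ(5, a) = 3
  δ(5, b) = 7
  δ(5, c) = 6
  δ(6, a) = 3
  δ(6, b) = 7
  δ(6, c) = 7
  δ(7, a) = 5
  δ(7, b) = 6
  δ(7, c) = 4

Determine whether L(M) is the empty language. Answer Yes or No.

Yes

The states reachable from the start state are {0, 2, 3, 4, 5, 6, 7}.
None of the accepting states {1} is reachable, so no string is accepted and L(M) = ∅.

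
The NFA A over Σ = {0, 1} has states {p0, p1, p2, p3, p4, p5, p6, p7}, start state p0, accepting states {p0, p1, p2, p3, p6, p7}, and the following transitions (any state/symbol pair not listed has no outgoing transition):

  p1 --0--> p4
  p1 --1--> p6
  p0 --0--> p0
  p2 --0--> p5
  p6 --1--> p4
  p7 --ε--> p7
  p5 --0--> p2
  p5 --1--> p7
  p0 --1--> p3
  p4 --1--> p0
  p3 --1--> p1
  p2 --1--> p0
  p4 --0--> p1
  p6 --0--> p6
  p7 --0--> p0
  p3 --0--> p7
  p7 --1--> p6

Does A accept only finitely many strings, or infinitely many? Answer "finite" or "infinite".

State p0 is reachable from the start and can reach an accepting state, and it lies on the cycle p0 → p0.
Traversing that cycle any number of times yields accepted strings of unbounded length, so the language is infinite.

infinite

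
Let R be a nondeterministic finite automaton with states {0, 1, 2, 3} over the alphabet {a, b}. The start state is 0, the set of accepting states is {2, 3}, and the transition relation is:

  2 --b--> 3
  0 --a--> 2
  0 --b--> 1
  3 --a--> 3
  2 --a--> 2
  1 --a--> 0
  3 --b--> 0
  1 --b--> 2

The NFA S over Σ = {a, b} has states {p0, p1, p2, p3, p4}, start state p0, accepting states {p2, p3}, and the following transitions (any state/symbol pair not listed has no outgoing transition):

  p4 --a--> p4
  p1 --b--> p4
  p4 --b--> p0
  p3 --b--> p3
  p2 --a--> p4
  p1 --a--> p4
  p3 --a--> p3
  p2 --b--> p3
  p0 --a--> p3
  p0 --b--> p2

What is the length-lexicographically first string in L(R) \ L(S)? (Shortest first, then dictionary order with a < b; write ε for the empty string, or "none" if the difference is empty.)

baa

The string baa is accepted by R but not by S.
No shorter string lies in the difference, and baa is the lexicographically first length-3 string in L(R) \ L(S).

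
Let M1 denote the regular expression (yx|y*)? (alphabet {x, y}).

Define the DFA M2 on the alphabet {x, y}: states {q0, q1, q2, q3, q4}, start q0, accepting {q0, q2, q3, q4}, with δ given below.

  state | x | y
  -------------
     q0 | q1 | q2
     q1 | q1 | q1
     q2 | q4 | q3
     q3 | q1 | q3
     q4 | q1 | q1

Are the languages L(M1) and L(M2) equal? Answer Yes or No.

Yes

Converting the expression M1 to a DFA (subset construction, then merging equivalent states) gives the minimal DFA with states {r0, r1, r2, r3, r4}, start state r0, accepting states {r0, r2, r3, r4} and transitions r0: x→r1, y→r2; r1: x→r1, y→r1; r2: x→r3, y→r4; r3: x→r1, y→r1; r4: x→r1, y→r4.
Exploring the product automaton M1 × M2 from the start pair (r0, q0), following both machines on each input symbol, reaches 5 state pairs: (r0, q0), (r1, q1), (r2, q2), (r3, q4), (r4, q3).
M1 accepts in {r0, r2, r3, r4} and M2 accepts in {q0, q2, q3, q4}. In every reachable pair the two components are either both accepting — (r0, q0), (r2, q2), (r3, q4), (r4, q3) — or both non-accepting, so no string is accepted by exactly one of the machines: L(M1) \ L(M2) and L(M2) \ L(M1) are both empty.
Hence every string is accepted by M1 iff it is accepted by M2, and the two languages coincide.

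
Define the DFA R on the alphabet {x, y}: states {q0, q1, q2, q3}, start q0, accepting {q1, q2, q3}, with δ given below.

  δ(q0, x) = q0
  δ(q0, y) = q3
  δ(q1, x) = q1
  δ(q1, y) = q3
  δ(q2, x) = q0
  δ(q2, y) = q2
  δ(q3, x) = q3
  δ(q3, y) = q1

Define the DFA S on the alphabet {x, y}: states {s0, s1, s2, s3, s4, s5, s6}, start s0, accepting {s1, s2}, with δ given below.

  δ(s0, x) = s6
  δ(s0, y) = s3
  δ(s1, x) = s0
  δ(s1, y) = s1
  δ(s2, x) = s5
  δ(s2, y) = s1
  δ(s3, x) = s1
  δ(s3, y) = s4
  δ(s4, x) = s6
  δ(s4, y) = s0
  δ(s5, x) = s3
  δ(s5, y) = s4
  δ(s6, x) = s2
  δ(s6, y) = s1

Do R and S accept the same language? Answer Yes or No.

No

The string y is accepted by R but rejected by S.
So L(R) ≠ L(S).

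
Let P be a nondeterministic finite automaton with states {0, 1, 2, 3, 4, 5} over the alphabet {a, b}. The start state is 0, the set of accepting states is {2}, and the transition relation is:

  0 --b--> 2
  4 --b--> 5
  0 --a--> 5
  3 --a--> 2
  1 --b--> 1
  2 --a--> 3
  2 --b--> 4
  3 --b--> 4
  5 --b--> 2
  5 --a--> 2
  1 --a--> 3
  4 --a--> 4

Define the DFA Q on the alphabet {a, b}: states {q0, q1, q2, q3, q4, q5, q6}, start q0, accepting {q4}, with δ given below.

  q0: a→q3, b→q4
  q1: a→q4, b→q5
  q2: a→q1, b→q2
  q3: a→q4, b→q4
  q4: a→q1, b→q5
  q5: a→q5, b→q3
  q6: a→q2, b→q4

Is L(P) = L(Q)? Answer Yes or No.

Exploring the product automaton P × Q from the start pair (0, q0), following both machines on each input symbol, reaches 5 state pairs: (0, q0), (5, q3), (2, q4), (3, q1), (4, q5).
P accepts in {2} and Q accepts in {q4}. In every reachable pair the two components are either both accepting — (2, q4) — or both non-accepting, so no string is accepted by exactly one of the machines: L(P) \ L(Q) and L(Q) \ L(P) are both empty.
Hence every string is accepted by P iff it is accepted by Q, and the two languages coincide.

Yes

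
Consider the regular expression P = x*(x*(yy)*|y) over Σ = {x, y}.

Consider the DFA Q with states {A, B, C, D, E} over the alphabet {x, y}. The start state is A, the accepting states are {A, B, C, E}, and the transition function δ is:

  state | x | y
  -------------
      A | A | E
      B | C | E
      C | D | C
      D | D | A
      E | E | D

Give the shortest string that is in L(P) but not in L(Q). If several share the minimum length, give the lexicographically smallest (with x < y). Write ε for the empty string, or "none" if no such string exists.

yy

The string yy is accepted by P but not by Q.
No shorter string lies in the difference, and yy is the lexicographically first length-2 string in L(P) \ L(Q).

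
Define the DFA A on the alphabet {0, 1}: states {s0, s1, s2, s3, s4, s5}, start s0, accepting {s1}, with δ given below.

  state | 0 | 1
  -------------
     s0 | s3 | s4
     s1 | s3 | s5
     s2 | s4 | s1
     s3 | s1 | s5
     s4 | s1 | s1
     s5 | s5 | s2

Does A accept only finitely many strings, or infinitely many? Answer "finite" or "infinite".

infinite

State s3 is reachable from the start and can reach an accepting state, and it lies on the cycle s3 → s1 → s3.
Traversing that cycle any number of times yields accepted strings of unbounded length, so the language is infinite.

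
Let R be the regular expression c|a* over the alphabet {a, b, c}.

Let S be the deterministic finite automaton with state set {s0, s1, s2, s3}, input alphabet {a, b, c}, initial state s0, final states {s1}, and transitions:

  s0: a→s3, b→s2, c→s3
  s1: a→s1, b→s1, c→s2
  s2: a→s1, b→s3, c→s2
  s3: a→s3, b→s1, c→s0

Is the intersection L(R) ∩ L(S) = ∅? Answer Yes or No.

Yes

Converting the expression R to a DFA (subset construction, then merging equivalent states) gives the minimal DFA with states {r0, r1, r2, r3}, start state r0, accepting states {r0, r1, r3} and transitions r0: a→r1, b→r2, c→r3; r1: a→r1, b→r2, c→r2; r2: a→r2, b→r2, c→r2; r3: a→r2, b→r2, c→r2.
Exploring the product automaton R × S from the start pair (r0, s0), following both machines on each input symbol, reaches 7 state pairs: (r0, s0), (r1, s3), (r2, s2), (r3, s3), (r2, s1), (r2, s0), (r2, s3).
R accepts in {r0, r1, r3} and S accepts in {s1}; no reachable pair has both components accepting, so no string drives both machines to acceptance simultaneously and L(R) ∩ L(S) = ∅.
So no string is accepted by both, and the intersection is empty.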